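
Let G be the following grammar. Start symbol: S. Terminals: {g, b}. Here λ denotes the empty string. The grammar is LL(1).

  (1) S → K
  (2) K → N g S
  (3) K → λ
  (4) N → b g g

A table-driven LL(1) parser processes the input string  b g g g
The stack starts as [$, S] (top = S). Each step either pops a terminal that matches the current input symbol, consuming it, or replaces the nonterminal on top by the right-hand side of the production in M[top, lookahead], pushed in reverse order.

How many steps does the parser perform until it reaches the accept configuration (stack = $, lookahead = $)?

9

step 1: stack=$ S  input=b g g g $  — expand S → K
step 2: stack=$ K  input=b g g g $  — expand K → N g S
step 3: stack=$ S g N  input=b g g g $  — expand N → b g g
step 4: stack=$ S g g g b  input=b g g g $  — match b
step 5: stack=$ S g g g  input=g g g $  — match g
step 6: stack=$ S g g  input=g g $  — match g
step 7: stack=$ S g  input=g $  — match g
step 8: stack=$ S  input=$  — expand S → K
step 9: stack=$ K  input=$  — expand K → λ
Accept reached after 9 steps.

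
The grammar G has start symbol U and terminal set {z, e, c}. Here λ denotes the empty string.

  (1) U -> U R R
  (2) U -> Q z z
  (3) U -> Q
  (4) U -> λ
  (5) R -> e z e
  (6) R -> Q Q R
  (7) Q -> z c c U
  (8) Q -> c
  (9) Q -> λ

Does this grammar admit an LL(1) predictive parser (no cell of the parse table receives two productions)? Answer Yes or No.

FIRST(U) = {λ, c, e, z}
FIRST(R) = {c, e, z}
FIRST(Q) = {λ, c, z}
FOLLOW(U) = {$, c, e, z}
FOLLOW(R) = {$, c, e, z}
FOLLOW(Q) = {$, c, e, z}
Cell M[Q, c] receives both Q -> c and Q -> λ — the grammar is not LL(1).

No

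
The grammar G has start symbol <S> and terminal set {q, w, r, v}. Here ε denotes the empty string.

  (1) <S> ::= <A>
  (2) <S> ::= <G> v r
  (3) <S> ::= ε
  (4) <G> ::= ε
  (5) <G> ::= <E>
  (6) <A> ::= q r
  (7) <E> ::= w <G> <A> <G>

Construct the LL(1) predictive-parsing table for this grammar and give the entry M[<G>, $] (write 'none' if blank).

FIRST(<A>) = {q}
FIRST(<E>) = {w}
FIRST(<G>) = {ε, w}  (via <E>)
FIRST(<S>) = {ε, q, v, w}  (via <A>, <G> v r)
FOLLOW(<S>) includes $ since <S> is the start symbol.
FOLLOW(<G>): in <S>::=<G> v r, <G> is followed by v r with FIRST {v}; in <E>::=w <G> <A> <G> (occurrence 1), <G> is followed by <A> <G> with FIRST {q}; in <E>::=w <G> <A> <G> (occurrence 2), the suffix after <G> is empty, so FOLLOW(<G>) ⊇ FOLLOW(<E>) = {q, v}. Thus FOLLOW(<G>) = {q, v}.
FOLLOW(<E>): in <G>::=<E>, the suffix after <E> is empty, so FOLLOW(<E>) ⊇ FOLLOW(<G>) = {q, v}. Thus FOLLOW(<E>) = {q, v}.
For <G> ::= ε: FIRST(ε) = {ε}, so it goes in M[<G>, t] for t ∈ {}; since ε ∈ FIRST, also for every t ∈ FOLLOW(<G>) = {q, v}.
For <G> ::= <E>: FIRST(<E>) = {w}, so it goes in M[<G>, t] for t ∈ {w}.
None of these place a production in M[<G>, $].

none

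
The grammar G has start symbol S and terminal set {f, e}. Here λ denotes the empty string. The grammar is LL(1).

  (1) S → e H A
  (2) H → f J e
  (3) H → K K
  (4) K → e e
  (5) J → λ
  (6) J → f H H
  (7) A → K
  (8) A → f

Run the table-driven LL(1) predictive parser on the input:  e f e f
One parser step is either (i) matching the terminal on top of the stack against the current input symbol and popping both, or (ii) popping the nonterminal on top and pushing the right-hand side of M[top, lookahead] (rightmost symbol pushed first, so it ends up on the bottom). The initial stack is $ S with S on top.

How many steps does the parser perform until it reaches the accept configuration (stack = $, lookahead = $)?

     Stack      Input      Action
  1  $ S        e f e f $  expand S → e H A
  2  $ A H e    e f e f $  match e
  3  $ A H      f e f $    expand H → f J e
  4  $ A e J f  f e f $    match f
  5  $ A e J    e f $      expand J → λ
  6  $ A e      e f $      match e
  7  $ A        f $        expand A → f
  8  $ f        f $        match f
Accept reached after 8 steps.

8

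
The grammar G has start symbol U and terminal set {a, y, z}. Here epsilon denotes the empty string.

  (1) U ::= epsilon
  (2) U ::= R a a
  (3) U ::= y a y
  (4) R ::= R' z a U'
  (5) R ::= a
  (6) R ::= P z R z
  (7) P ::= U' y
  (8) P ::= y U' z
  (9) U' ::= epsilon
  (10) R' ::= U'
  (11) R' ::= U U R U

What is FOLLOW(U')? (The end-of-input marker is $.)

FIRST(U') = {epsilon}
FIRST(P) = {y}  (via U' y)
FIRST(U) = {epsilon, a, y, z}  (via R a a)
FIRST(R) = {a, y, z}  (via R' z a U', P z R z)
FIRST(R') = {epsilon, a, y, z}  (via U', U U R U)
FOLLOW(U) includes $ since U is the start symbol.
FOLLOW(P): in R::=P z R z, P is followed by z R z with FIRST {z}. Thus FOLLOW(P) = {z}.
FOLLOW(R'): in R::=R' z a U', R' is followed by z a U' with FIRST {z}. Thus FOLLOW(R') = {z}.
FOLLOW(U): in R'::=U U R U (occurrence 1), U is followed by U R U with FIRST {a, y, z}; in R'::=U U R U (occurrence 2), U is followed by R U with FIRST {a, y, z}; in R'::=U U R U (occurrence 3), the suffix after U is empty, so FOLLOW(U) ⊇ FOLLOW(R') = {z}. Thus FOLLOW(U) = {$, a, y, z}.
FOLLOW(R): in U::=R a a, R is followed by a a with FIRST {a}; in R::=P z R z, R is followed by z with FIRST {z}; in R'::=U U R U, R is followed by U with FIRST {epsilon, a, y, z}; in R'::=U U R U, the suffix after R is nullable, so FOLLOW(R) ⊇ FOLLOW(R') = {z}. Thus FOLLOW(R) = {a, y, z}.
FOLLOW(U'): in R::=R' z a U', the suffix after U' is empty, so FOLLOW(U') ⊇ FOLLOW(R) = {a, y, z}; in P::=U' y, U' is followed by y with FIRST {y}; in P::=y U' z, U' is followed by z with FIRST {z}; in R'::=U', the suffix after U' is empty, so FOLLOW(U') ⊇ FOLLOW(R') = {z}. Thus FOLLOW(U') = {a, y, z}.

{a, y, z}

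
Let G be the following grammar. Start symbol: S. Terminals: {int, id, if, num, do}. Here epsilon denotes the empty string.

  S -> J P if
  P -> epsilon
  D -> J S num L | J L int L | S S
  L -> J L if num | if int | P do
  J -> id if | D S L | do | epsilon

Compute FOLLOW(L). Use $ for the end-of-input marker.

{do, id, if, int}

FIRST(P) = {epsilon}
FIRST(S) = {do, id, if}  (via J P if)
FIRST(D) = {do, id, if}  (via J S num L, J L int L, S S)
FIRST(J) = {epsilon, do, id, if}  (via D S L)
FIRST(L) = {do, id, if}  (via J L if num, P do)
FOLLOW(S) includes $ since S is the start symbol.
FOLLOW(P): in S->J P if, P is followed by if with FIRST {if}; in L->P do, P is followed by do with FIRST {do}. Thus FOLLOW(P) = {do, if}.
FOLLOW(D): in J->D S L, D is followed by S L with FIRST {do, id, if}. Thus FOLLOW(D) = {do, id, if}.
FOLLOW(S): in D->J S num L, S is followed by num L with FIRST {num}; in D->S S (occurrence 1), S is followed by S with FIRST {do, id, if}; in D->S S (occurrence 2), the suffix after S is empty, so FOLLOW(S) ⊇ FOLLOW(D) = {do, id, if}; in J->D S L, S is followed by L with FIRST {do, id, if}. Thus FOLLOW(S) = {$, do, id, if, num}.
FOLLOW(J): in S->J P if, J is followed by P if with FIRST {if}; in D->J S num L, J is followed by S num L with FIRST {do, id, if}; in D->J L int L, J is followed by L int L with FIRST {do, id, if}; in L->J L if num, J is followed by L if num with FIRST {do, id, if}. Thus FOLLOW(J) = {do, id, if}.
FOLLOW(L): in D->J S num L, the suffix after L is empty, so FOLLOW(L) ⊇ FOLLOW(D) = {do, id, if}; in D->J L int L (occurrence 1), L is followed by int L with FIRST {int}; in D->J L int L (occurrence 2), the suffix after L is empty, so FOLLOW(L) ⊇ FOLLOW(D) = {do, id, if}; in L->J L if num, L is followed by if num with FIRST {if}; in J->D S L, the suffix after L is empty, so FOLLOW(L) ⊇ FOLLOW(J) = {do, id, if}. Thus FOLLOW(L) = {do, id, if, int}.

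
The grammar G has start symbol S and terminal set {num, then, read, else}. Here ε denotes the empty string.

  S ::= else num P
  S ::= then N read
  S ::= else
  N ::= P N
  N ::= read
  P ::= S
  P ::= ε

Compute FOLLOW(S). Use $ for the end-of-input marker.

FIRST(S): from S::=else num P we get {else}; from S::=then N read we get {then}; from S::=else we get {else}. So FIRST(S) = {else, then}.
FIRST(P): from P::=S we get {else, then}; from P::=ε we get {ε}. So FIRST(P) = {ε, else, then}.
FIRST(N): from N::=P N we get {else, read, then}; from N::=read we get {read}. So FIRST(N) = {else, read, then}.
FOLLOW(S) includes $ since S is the start symbol.
FOLLOW(N): in S::=then N read, N is followed by read with FIRST {read}; in N::=P N, the suffix after N is empty (adds nothing new). Thus FOLLOW(N) = {read}.
FOLLOW(S): in P::=S, the suffix after S is empty, so FOLLOW(S) ⊇ FOLLOW(P) = {$, else, read, then}. Thus FOLLOW(S) = {$, else, read, then}.
FOLLOW(P): in S::=else num P, the suffix after P is empty, so FOLLOW(P) ⊇ FOLLOW(S) = {$, else, read, then}; in N::=P N, P is followed by N with FIRST {else, read, then}. Thus FOLLOW(P) = {$, else, read, then}.

{$, else, read, then}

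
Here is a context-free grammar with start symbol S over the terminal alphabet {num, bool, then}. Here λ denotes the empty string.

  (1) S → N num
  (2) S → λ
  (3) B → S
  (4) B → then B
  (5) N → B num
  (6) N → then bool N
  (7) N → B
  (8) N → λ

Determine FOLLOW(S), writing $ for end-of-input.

FIRST(S): from S→N num we get {num, then}; from S→λ we get {λ}. So FIRST(S) = {λ, num, then}.
FIRST(B): from B→S we get {λ, num, then}; from B→then B we get {then}. So FIRST(B) = {λ, num, then}.
FIRST(N): from N→B num we get {num, then}; from N→then bool N we get {then}; from N→B we get {λ, num, then}; from N→λ we get {λ}. So FIRST(N) = {λ, num, then}.
FOLLOW(S) includes $ since S is the start symbol.
FOLLOW(N): in S→N num, N is followed by num with FIRST {num}; in N→then bool N, the suffix after N is empty (adds nothing new). Thus FOLLOW(N) = {num}.
FOLLOW(B): in B→then B, the suffix after B is empty (adds nothing new); in N→B num, B is followed by num with FIRST {num}; in N→B, the suffix after B is empty, so FOLLOW(B) ⊇ FOLLOW(N) = {num}. Thus FOLLOW(B) = {num}.
FOLLOW(S): in B→S, the suffix after S is empty, so FOLLOW(S) ⊇ FOLLOW(B) = {num}. Thus FOLLOW(S) = {$, num}.

{$, num}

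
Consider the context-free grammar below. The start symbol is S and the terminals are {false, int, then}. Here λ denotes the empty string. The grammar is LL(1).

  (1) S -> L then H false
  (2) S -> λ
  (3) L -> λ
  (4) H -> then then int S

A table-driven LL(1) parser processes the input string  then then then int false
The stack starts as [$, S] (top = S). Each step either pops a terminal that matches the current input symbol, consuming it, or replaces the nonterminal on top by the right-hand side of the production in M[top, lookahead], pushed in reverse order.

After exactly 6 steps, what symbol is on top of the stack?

step 1: stack=$ S  input=then then then int false $  — expand S -> L then H false
step 2: stack=$ false H then L  input=then then then int false $  — expand L -> λ
step 3: stack=$ false H then  input=then then then int false $  — match then
step 4: stack=$ false H  input=then then int false $  — expand H -> then then int S
step 5: stack=$ false S int then then  input=then then int false $  — match then
step 6: stack=$ false S int then  input=then int false $  — match then
Stack after step 6: $ false S int (top = int).

int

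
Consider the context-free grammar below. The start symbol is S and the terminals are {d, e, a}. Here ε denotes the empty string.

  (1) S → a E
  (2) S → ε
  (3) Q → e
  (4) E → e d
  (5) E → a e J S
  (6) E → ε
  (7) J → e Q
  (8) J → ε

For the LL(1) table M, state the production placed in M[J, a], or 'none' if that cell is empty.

J → ε

FIRST(S) = {ε, a}
FIRST(Q) = {e}
FIRST(E) = {ε, a, e}
FIRST(J) = {ε, e}
FOLLOW(S) includes $ since S is the start symbol.
FOLLOW(E): in S→a E, the suffix after E is empty, so FOLLOW(E) ⊇ FOLLOW(S) = {$}. Thus FOLLOW(E) = {$}.
FOLLOW(J): in E→a e J S, J is followed by S with FIRST {ε, a}; in E→a e J S, the suffix after J is nullable, so FOLLOW(J) ⊇ FOLLOW(E) = {$}. Thus FOLLOW(J) = {$, a}.
For J → e Q: FIRST(e Q) = {e}, so it goes in M[J, t] for t ∈ {e}.
For J → ε: FIRST(ε) = {ε}, so it goes in M[J, t] for t ∈ {}; since ε ∈ FIRST, also for every t ∈ FOLLOW(J) = {$, a}.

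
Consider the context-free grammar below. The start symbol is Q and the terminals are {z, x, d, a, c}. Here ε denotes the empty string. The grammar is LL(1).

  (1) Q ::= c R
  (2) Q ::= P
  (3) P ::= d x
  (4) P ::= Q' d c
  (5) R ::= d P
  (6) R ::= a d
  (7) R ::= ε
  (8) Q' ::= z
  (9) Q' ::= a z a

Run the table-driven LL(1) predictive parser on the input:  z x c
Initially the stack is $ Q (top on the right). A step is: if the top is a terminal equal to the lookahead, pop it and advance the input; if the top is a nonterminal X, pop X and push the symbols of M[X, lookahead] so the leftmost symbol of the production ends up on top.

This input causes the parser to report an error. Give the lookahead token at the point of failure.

x

step 1: stack=$ Q  input=z x c $  — expand Q ::= P
step 2: stack=$ P  input=z x c $  — expand P ::= Q' d c
step 3: stack=$ c d Q'  input=z x c $  — expand Q' ::= z
step 4: stack=$ c d z  input=z x c $  — match z
step 5: stack=$ c d  input=x c $  — error: top is terminal d but lookahead is x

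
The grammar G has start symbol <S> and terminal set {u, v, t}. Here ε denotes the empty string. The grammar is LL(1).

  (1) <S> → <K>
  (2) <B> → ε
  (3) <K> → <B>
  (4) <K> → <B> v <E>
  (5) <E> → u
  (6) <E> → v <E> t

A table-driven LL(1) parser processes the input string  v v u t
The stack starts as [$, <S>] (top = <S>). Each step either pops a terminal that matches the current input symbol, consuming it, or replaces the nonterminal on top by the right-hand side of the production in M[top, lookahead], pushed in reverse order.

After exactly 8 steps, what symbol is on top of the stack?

t

     Stack        Input      Action
  1  $ <S>        v v u t $  expand <S> → <K>
  2  $ <K>        v v u t $  expand <K> → <B> v <E>
  3  $ <E> v <B>  v v u t $  expand <B> → ε
  4  $ <E> v      v v u t $  match v
  5  $ <E>        v u t $    expand <E> → v <E> t
  6  $ t <E> v    v u t $    match v
  7  $ t <E>      u t $      expand <E> → u
  8  $ t u        u t $      match u
Stack after step 8: $ t (top = t).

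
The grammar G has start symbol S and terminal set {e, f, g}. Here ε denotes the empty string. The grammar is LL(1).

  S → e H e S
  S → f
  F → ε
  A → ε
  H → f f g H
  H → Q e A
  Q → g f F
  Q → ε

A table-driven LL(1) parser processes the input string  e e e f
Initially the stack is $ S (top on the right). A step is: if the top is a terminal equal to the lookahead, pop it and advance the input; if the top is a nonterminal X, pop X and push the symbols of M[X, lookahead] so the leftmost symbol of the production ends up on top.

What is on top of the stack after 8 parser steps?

f

step 1: stack=$ S  input=e e e f $  — expand S → e H e S
step 2: stack=$ S e H e  input=e e e f $  — match e
step 3: stack=$ S e H  input=e e f $  — expand H → Q e A
step 4: stack=$ S e A e Q  input=e e f $  — expand Q → ε
step 5: stack=$ S e A e  input=e e f $  — match e
step 6: stack=$ S e A  input=e f $  — expand A → ε
step 7: stack=$ S e  input=e f $  — match e
step 8: stack=$ S  input=f $  — expand S → f
Stack after step 8: $ f (top = f).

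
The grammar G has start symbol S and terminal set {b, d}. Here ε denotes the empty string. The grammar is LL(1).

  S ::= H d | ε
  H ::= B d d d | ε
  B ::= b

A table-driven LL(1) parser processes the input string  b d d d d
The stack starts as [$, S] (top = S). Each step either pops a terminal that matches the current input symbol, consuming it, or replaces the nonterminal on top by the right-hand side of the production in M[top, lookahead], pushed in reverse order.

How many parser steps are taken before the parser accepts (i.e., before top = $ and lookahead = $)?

8

step 1: stack=$ S  input=b d d d d $  — expand S ::= H d
step 2: stack=$ d H  input=b d d d d $  — expand H ::= B d d d
step 3: stack=$ d d d d B  input=b d d d d $  — expand B ::= b
step 4: stack=$ d d d d b  input=b d d d d $  — match b
step 5: stack=$ d d d d  input=d d d d $  — match d
step 6: stack=$ d d d  input=d d d $  — match d
step 7: stack=$ d d  input=d d $  — match d
step 8: stack=$ d  input=d $  — match d
Accept reached after 8 steps.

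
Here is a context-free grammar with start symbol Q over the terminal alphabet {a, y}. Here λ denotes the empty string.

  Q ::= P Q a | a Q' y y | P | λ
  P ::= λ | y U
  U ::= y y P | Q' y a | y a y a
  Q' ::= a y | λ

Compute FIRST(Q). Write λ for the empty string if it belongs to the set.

FIRST(P) = {λ, y}
FIRST(Q') = {λ, a}
FIRST(Q) = {λ, a, y}  (via P Q a, P)
FIRST(U) = {a, y}  (via Q' y a)

{λ, a, y}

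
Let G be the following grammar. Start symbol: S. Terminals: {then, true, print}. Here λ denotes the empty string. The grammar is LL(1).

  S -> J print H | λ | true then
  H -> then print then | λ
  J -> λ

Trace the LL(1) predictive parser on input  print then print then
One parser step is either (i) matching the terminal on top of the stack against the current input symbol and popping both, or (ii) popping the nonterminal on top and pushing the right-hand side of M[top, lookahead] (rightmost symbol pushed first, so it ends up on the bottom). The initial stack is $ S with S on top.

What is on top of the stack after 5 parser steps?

print

step 1: stack=$ S  input=print then print then $  — expand S -> J print H
step 2: stack=$ H print J  input=print then print then $  — expand J -> λ
step 3: stack=$ H print  input=print then print then $  — match print
step 4: stack=$ H  input=then print then $  — expand H -> then print then
step 5: stack=$ then print then  input=then print then $  — match then
Stack after step 5: $ then print (top = print).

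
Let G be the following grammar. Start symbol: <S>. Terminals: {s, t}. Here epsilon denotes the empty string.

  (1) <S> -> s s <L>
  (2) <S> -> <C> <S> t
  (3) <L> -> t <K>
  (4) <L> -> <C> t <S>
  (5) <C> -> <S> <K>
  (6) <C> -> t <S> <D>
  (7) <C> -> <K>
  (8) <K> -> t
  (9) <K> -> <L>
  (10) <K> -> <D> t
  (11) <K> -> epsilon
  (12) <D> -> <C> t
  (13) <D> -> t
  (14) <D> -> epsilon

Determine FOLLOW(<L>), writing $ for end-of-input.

FIRST(<S>): from <S>->s s <L> we get {s}; from <S>-><C> <S> t we get {s, t}. So FIRST(<S>) = {s, t}.
FIRST(<L>): from <L>->t <K> we get {t}; from <L>-><C> t <S> we get {s, t}. So FIRST(<L>) = {s, t}.
FIRST(<C>): from <C>-><S> <K> we get {s, t}; from <C>->t <S> <D> we get {t}; from <C>-><K> we get {epsilon, s, t}. So FIRST(<C>) = {epsilon, s, t}.
FIRST(<D>): from <D>-><C> t we get {s, t}; from <D>->t we get {t}; from <D>->epsilon we get {epsilon}. So FIRST(<D>) = {epsilon, s, t}.
FIRST(<K>): from <K>->t we get {t}; from <K>-><L> we get {s, t}; from <K>-><D> t we get {s, t}; from <K>->epsilon we get {epsilon}. So FIRST(<K>) = {epsilon, s, t}.
FOLLOW(<S>) includes $ since <S> is the start symbol.
FOLLOW(<C>): in <S>-><C> <S> t, <C> is followed by <S> t with FIRST {s, t}; in <L>-><C> t <S>, <C> is followed by t <S> with FIRST {t}; in <D>-><C> t, <C> is followed by t with FIRST {t}. Thus FOLLOW(<C>) = {s, t}.
FOLLOW(<D>): in <C>->t <S> <D>, the suffix after <D> is empty, so FOLLOW(<D>) ⊇ FOLLOW(<C>) = {s, t}; in <K>-><D> t, <D> is followed by t with FIRST {t}. Thus FOLLOW(<D>) = {s, t}.
FOLLOW(<S>): in <S>-><C> <S> t, <S> is followed by t with FIRST {t}; in <L>-><C> t <S>, the suffix after <S> is empty, so FOLLOW(<S>) ⊇ FOLLOW(<L>) = {$, s, t}; in <C>-><S> <K>, <S> is followed by <K> with FIRST {epsilon, s, t}; in <C>-><S> <K>, the suffix after <S> is nullable, so FOLLOW(<S>) ⊇ FOLLOW(<C>) = {s, t}; in <C>->t <S> <D>, <S> is followed by <D> with FIRST {epsilon, s, t}; in <C>->t <S> <D>, the suffix after <S> is nullable, so FOLLOW(<S>) ⊇ FOLLOW(<C>) = {s, t}. Thus FOLLOW(<S>) = {$, s, t}.
FOLLOW(<L>): in <S>->s s <L>, the suffix after <L> is empty, so FOLLOW(<L>) ⊇ FOLLOW(<S>) = {$, s, t}; in <K>-><L>, the suffix after <L> is empty, so FOLLOW(<L>) ⊇ FOLLOW(<K>) = {$, s, t}. Thus FOLLOW(<L>) = {$, s, t}.
FOLLOW(<K>): in <L>->t <K>, the suffix after <K> is empty, so FOLLOW(<K>) ⊇ FOLLOW(<L>) = {$, s, t}; in <C>-><S> <K>, the suffix after <K> is empty, so FOLLOW(<K>) ⊇ FOLLOW(<C>) = {s, t}; in <C>-><K>, the suffix after <K> is empty, so FOLLOW(<K>) ⊇ FOLLOW(<C>) = {s, t}. Thus FOLLOW(<K>) = {$, s, t}.

{$, s, t}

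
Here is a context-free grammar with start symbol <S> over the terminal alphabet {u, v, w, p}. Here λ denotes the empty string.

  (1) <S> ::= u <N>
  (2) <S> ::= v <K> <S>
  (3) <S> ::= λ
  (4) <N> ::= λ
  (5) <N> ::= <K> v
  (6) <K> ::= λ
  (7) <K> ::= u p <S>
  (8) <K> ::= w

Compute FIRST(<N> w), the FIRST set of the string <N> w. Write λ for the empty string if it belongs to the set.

{u, v, w}

FIRST(<S>) = {λ, u, v}
FIRST(<K>) = {λ, u, w}
FIRST(<N>) = {λ, u, v, w}  (via <K> v)
FIRST(<N> w): take FIRST of each symbol in turn, carrying on past any symbol whose FIRST contains λ; result {u, v, w}.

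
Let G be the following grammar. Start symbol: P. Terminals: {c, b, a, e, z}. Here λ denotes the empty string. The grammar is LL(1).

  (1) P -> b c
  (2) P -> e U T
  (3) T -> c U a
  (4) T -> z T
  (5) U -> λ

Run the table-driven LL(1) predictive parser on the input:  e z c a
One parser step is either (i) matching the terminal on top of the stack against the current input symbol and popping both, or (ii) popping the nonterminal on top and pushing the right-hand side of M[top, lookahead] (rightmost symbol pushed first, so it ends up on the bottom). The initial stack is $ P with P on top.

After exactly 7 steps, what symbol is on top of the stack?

step 1: stack=$ P  input=e z c a $  — expand P -> e U T
step 2: stack=$ T U e  input=e z c a $  — match e
step 3: stack=$ T U  input=z c a $  — expand U -> λ
step 4: stack=$ T  input=z c a $  — expand T -> z T
step 5: stack=$ T z  input=z c a $  — match z
step 6: stack=$ T  input=c a $  — expand T -> c U a
step 7: stack=$ a U c  input=c a $  — match c
Stack after step 7: $ a U (top = U).

U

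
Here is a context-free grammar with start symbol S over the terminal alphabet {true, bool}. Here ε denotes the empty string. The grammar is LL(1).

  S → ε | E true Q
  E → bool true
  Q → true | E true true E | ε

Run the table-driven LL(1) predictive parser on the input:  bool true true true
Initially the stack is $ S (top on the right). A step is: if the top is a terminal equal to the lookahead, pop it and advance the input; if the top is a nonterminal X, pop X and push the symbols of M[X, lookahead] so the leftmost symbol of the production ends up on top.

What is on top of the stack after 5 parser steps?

step 1: stack=$ S  input=bool true true true $  — expand S → E true Q
step 2: stack=$ Q true E  input=bool true true true $  — expand E → bool true
step 3: stack=$ Q true true bool  input=bool true true true $  — match bool
step 4: stack=$ Q true true  input=true true true $  — match true
step 5: stack=$ Q true  input=true true $  — match true
Stack after step 5: $ Q (top = Q).

Q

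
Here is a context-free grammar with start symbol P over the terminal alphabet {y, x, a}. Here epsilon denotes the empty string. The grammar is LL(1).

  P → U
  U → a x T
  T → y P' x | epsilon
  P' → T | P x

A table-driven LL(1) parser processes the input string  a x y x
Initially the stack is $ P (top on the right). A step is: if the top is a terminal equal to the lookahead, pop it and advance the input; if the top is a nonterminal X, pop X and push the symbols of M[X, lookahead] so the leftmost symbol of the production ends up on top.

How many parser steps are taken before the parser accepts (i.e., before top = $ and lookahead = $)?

step 1: stack=$ P  input=a x y x $  — expand P → U
step 2: stack=$ U  input=a x y x $  — expand U → a x T
step 3: stack=$ T x a  input=a x y x $  — match a
step 4: stack=$ T x  input=x y x $  — match x
step 5: stack=$ T  input=y x $  — expand T → y P' x
step 6: stack=$ x P' y  input=y x $  — match y
step 7: stack=$ x P'  input=x $  — expand P' → T
step 8: stack=$ x T  input=x $  — expand T → epsilon
step 9: stack=$ x  input=x $  — match x
Accept reached after 9 steps.

9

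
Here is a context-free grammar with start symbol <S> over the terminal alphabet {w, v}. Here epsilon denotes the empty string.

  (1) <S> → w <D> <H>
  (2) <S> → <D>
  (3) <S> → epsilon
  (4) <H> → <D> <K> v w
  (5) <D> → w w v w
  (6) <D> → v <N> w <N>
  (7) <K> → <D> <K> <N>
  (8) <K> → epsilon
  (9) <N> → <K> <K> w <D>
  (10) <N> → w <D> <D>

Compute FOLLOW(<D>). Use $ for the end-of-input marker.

{$, v, w}

FIRST(<D>): from <D>→w w v w we get {w}; from <D>→v <N> w <N> we get {v}. So FIRST(<D>) = {v, w}.
FIRST(<S>): from <S>→w <D> <H> we get {w}; from <S>→<D> we get {v, w}; from <S>→epsilon we get {epsilon}. So FIRST(<S>) = {epsilon, v, w}.
FIRST(<H>): from <H>→<D> <K> v w we get {v, w}. So FIRST(<H>) = {v, w}.
FIRST(<K>): from <K>→<D> <K> <N> we get {v, w}; from <K>→epsilon we get {epsilon}. So FIRST(<K>) = {epsilon, v, w}.
FIRST(<N>): from <N>→<K> <K> w <D> we get {v, w}; from <N>→w <D> <D> we get {w}. So FIRST(<N>) = {v, w}.
FOLLOW(<S>) includes $ since <S> is the start symbol.
FOLLOW(<S>): <S> appears on no right-hand side. Thus FOLLOW(<S>) = {$}.
FOLLOW(<H>): in <S>→w <D> <H>, the suffix after <H> is empty, so FOLLOW(<H>) ⊇ FOLLOW(<S>) = {$}. Thus FOLLOW(<H>) = {$}.
FOLLOW(<K>): in <H>→<D> <K> v w, <K> is followed by v w with FIRST {v}; in <K>→<D> <K> <N>, <K> is followed by <N> with FIRST {v, w}; in <N>→<K> <K> w <D> (occurrence 1), <K> is followed by <K> w <D> with FIRST {v, w}; in <N>→<K> <K> w <D> (occurrence 2), <K> is followed by w <D> with FIRST {w}. Thus FOLLOW(<K>) = {v, w}.
FOLLOW(<D>): in <S>→w <D> <H>, <D> is followed by <H> with FIRST {v, w}; in <S>→<D>, the suffix after <D> is empty, so FOLLOW(<D>) ⊇ FOLLOW(<S>) = {$}; in <H>→<D> <K> v w, <D> is followed by <K> v w with FIRST {v, w}; in <K>→<D> <K> <N>, <D> is followed by <K> <N> with FIRST {v, w}; in <N>→<K> <K> w <D>, the suffix after <D> is empty, so FOLLOW(<D>) ⊇ FOLLOW(<N>) = {$, v, w}; in <N>→w <D> <D> (occurrence 1), <D> is followed by <D> with FIRST {v, w}; in <N>→w <D> <D> (occurrence 2), the suffix after <D> is empty, so FOLLOW(<D>) ⊇ FOLLOW(<N>) = {$, v, w}. Thus FOLLOW(<D>) = {$, v, w}.
FOLLOW(<N>): in <D>→v <N> w <N> (occurrence 1), <N> is followed by w <N> with FIRST {w}; in <D>→v <N> w <N> (occurrence 2), the suffix after <N> is empty, so FOLLOW(<N>) ⊇ FOLLOW(<D>) = {$, v, w}; in <K>→<D> <K> <N>, the suffix after <N> is empty, so FOLLOW(<N>) ⊇ FOLLOW(<K>) = {v, w}. Thus FOLLOW(<N>) = {$, v, w}.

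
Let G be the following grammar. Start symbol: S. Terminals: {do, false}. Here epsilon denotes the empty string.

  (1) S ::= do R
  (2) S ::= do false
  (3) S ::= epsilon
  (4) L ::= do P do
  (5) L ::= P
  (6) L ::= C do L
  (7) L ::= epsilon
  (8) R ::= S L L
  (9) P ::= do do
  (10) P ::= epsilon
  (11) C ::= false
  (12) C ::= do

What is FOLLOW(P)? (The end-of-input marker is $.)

FIRST(S): from S::=do R we get {do}; from S::=do false we get {do}; from S::=epsilon we get {epsilon}. So FIRST(S) = {epsilon, do}.
FIRST(P): from P::=do do we get {do}; from P::=epsilon we get {epsilon}. So FIRST(P) = {epsilon, do}.
FIRST(C): from C::=false we get {false}; from C::=do we get {do}. So FIRST(C) = {do, false}.
FIRST(L): from L::=do P do we get {do}; from L::=P we get {epsilon, do}; from L::=C do L we get {do, false}; from L::=epsilon we get {epsilon}. So FIRST(L) = {epsilon, do, false}.
FIRST(R): from R::=S L L we get {epsilon, do, false}. So FIRST(R) = {epsilon, do, false}.
FOLLOW(S) includes $ since S is the start symbol.
FOLLOW(C): in L::=C do L, C is followed by do L with FIRST {do}. Thus FOLLOW(C) = {do}.
FOLLOW(S): in R::=S L L, S is followed by L L with FIRST {epsilon, do, false}; in R::=S L L, the suffix after S is nullable, so FOLLOW(S) ⊇ FOLLOW(R) = {$, do, false}. Thus FOLLOW(S) = {$, do, false}.
FOLLOW(R): in S::=do R, the suffix after R is empty, so FOLLOW(R) ⊇ FOLLOW(S) = {$, do, false}. Thus FOLLOW(R) = {$, do, false}.
FOLLOW(L): in L::=C do L, the suffix after L is empty (adds nothing new); in R::=S L L (occurrence 1), L is followed by L with FIRST {epsilon, do, false}; in R::=S L L (occurrence 1), the suffix after L is nullable, so FOLLOW(L) ⊇ FOLLOW(R) = {$, do, false}; in R::=S L L (occurrence 2), the suffix after L is empty, so FOLLOW(L) ⊇ FOLLOW(R) = {$, do, false}. Thus FOLLOW(L) = {$, do, false}.
FOLLOW(P): in L::=do P do, P is followed by do with FIRST {do}; in L::=P, the suffix after P is empty, so FOLLOW(P) ⊇ FOLLOW(L) = {$, do, false}. Thus FOLLOW(P) = {$, do, false}.

{$, do, false}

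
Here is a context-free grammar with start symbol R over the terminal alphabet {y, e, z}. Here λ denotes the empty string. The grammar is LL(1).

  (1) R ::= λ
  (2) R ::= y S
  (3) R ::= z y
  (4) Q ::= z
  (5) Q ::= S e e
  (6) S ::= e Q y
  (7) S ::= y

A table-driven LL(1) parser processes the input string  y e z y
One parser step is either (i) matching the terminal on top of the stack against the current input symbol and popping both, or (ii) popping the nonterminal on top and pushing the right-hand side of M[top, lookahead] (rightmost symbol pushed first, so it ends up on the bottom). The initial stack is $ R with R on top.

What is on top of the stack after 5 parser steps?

z

step 1: stack=$ R  input=y e z y $  — expand R ::= y S
step 2: stack=$ S y  input=y e z y $  — match y
step 3: stack=$ S  input=e z y $  — expand S ::= e Q y
step 4: stack=$ y Q e  input=e z y $  — match e
step 5: stack=$ y Q  input=z y $  — expand Q ::= z
Stack after step 5: $ y z (top = z).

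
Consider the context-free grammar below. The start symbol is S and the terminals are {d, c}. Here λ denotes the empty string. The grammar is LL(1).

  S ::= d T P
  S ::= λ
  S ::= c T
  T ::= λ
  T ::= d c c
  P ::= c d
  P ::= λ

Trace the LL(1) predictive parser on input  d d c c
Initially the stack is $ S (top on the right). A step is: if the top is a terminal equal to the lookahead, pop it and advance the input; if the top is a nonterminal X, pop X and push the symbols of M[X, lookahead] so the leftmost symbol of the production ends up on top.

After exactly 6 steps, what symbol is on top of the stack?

P

     Stack      Input      Action
  1  $ S        d d c c $  expand S ::= d T P
  2  $ P T d    d d c c $  match d
  3  $ P T      d c c $    expand T ::= d c c
  4  $ P c c d  d c c $    match d
  5  $ P c c    c c $      match c
  6  $ P c      c $        match c
Stack after step 6: $ P (top = P).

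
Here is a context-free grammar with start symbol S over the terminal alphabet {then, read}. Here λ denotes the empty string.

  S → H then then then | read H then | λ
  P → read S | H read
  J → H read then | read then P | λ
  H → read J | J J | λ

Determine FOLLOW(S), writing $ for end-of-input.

{$, read, then}

FIRST(S): from S→H then then then we get {read, then}; from S→read H then we get {read}; from S→λ we get {λ}. So FIRST(S) = {λ, read, then}.
FIRST(P): from P→read S we get {read}; from P→H read we get {read}. So FIRST(P) = {read}.
FIRST(J): from J→H read then we get {read}; from J→read then P we get {read}; from J→λ we get {λ}. So FIRST(J) = {λ, read}.
FIRST(H): from H→read J we get {read}; from H→J J we get {λ, read}; from H→λ we get {λ}. So FIRST(H) = {λ, read}.
FOLLOW(S) includes $ since S is the start symbol.
FOLLOW(H): in S→H then then then, H is followed by then then then with FIRST {then}; in S→read H then, H is followed by then with FIRST {then}; in P→H read, H is followed by read with FIRST {read}; in J→H read then, H is followed by read then with FIRST {read}. Thus FOLLOW(H) = {read, then}.
FOLLOW(J): in H→read J, the suffix after J is empty, so FOLLOW(J) ⊇ FOLLOW(H) = {read, then}; in H→J J (occurrence 1), J is followed by J with FIRST {λ, read}; in H→J J (occurrence 1), the suffix after J is nullable, so FOLLOW(J) ⊇ FOLLOW(H) = {read, then}; in H→J J (occurrence 2), the suffix after J is empty, so FOLLOW(J) ⊇ FOLLOW(H) = {read, then}. Thus FOLLOW(J) = {read, then}.
FOLLOW(P): in J→read then P, the suffix after P is empty, so FOLLOW(P) ⊇ FOLLOW(J) = {read, then}. Thus FOLLOW(P) = {read, then}.
FOLLOW(S): in P→read S, the suffix after S is empty, so FOLLOW(S) ⊇ FOLLOW(P) = {read, then}. Thus FOLLOW(S) = {$, read, then}.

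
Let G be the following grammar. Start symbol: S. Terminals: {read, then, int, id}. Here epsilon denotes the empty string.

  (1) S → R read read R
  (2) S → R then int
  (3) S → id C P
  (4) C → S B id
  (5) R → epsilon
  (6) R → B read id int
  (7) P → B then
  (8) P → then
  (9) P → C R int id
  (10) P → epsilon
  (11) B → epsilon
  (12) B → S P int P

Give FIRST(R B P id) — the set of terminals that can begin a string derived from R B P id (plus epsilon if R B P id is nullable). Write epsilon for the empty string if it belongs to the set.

{id, read, then}

FIRST(S): from S→R read read R we get {id, read, then}; from S→R then int we get {id, read, then}; from S→id C P we get {id}. So FIRST(S) = {id, read, then}.
FIRST(C): from C→S B id we get {id, read, then}. So FIRST(C) = {id, read, then}.
FIRST(B): from B→epsilon we get {epsilon}; from B→S P int P we get {id, read, then}. So FIRST(B) = {epsilon, id, read, then}.
FIRST(R): from R→epsilon we get {epsilon}; from R→B read id int we get {id, read, then}. So FIRST(R) = {epsilon, id, read, then}.
FIRST(P): from P→B then we get {id, read, then}; from P→then we get {then}; from P→C R int id we get {id, read, then}; from P→epsilon we get {epsilon}. So FIRST(P) = {epsilon, id, read, then}.
FIRST(R B P id): take FIRST of each symbol in turn, carrying on past any symbol whose FIRST contains epsilon; result {id, read, then}.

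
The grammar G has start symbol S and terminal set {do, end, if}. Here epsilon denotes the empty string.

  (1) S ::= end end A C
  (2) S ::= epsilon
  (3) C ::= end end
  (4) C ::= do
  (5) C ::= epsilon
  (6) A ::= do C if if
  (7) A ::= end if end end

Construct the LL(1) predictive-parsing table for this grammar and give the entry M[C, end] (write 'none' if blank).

C ::= end end

FIRST(S) = {epsilon, end}
FIRST(C) = {epsilon, do, end}
FIRST(A) = {do, end}
FOLLOW(S) includes $ since S is the start symbol.
FOLLOW(S): S appears on no right-hand side. Thus FOLLOW(S) = {$}.
FOLLOW(C): in S::=end end A C, the suffix after C is empty, so FOLLOW(C) ⊇ FOLLOW(S) = {$}; in A::=do C if if, C is followed by if if with FIRST {if}. Thus FOLLOW(C) = {$, if}.
For C ::= end end: FIRST(end end) = {end}, so it goes in M[C, t] for t ∈ {end}.
For C ::= do: FIRST(do) = {do}, so it goes in M[C, t] for t ∈ {do}.
For C ::= epsilon: FIRST(epsilon) = {epsilon}, so it goes in M[C, t] for t ∈ {}; since epsilon ∈ FIRST, also for every t ∈ FOLLOW(C) = {$, if}.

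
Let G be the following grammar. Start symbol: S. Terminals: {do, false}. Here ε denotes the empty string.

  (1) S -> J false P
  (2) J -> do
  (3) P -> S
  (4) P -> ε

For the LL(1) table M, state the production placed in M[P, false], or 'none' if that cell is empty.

FIRST(J): from J->do we get {do}. So FIRST(J) = {do}.
FIRST(S): from S->J false P we get {do}. So FIRST(S) = {do}.
FIRST(P): from P->S we get {do}; from P->ε we get {ε}. So FIRST(P) = {ε, do}.
FOLLOW(S) includes $ since S is the start symbol.
FOLLOW(S): in P->S, the suffix after S is empty, so FOLLOW(S) ⊇ FOLLOW(P) = {$}. Thus FOLLOW(S) = {$}.
FOLLOW(P): in S->J false P, the suffix after P is empty, so FOLLOW(P) ⊇ FOLLOW(S) = {$}. Thus FOLLOW(P) = {$}.
For P -> S: FIRST(S) = {do}, so it goes in M[P, t] for t ∈ {do}.
For P -> ε: FIRST(ε) = {ε}, so it goes in M[P, t] for t ∈ {}; since ε ∈ FIRST, also for every t ∈ FOLLOW(P) = {$}.
None of these place a production in M[P, false].

none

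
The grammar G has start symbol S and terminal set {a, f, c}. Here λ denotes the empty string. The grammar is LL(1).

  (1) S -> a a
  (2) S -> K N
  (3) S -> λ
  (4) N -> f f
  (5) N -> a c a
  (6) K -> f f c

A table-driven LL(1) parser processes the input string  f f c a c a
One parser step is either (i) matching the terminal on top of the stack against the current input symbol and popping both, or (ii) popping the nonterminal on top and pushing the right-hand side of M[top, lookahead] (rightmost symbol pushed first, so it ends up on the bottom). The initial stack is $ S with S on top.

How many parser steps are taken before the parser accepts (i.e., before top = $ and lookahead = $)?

step 1: stack=$ S  input=f f c a c a $  — expand S -> K N
step 2: stack=$ N K  input=f f c a c a $  — expand K -> f f c
step 3: stack=$ N c f f  input=f f c a c a $  — match f
step 4: stack=$ N c f  input=f c a c a $  — match f
step 5: stack=$ N c  input=c a c a $  — match c
step 6: stack=$ N  input=a c a $  — expand N -> a c a
step 7: stack=$ a c a  input=a c a $  — match a
step 8: stack=$ a c  input=c a $  — match c
step 9: stack=$ a  input=a $  — match a
Accept reached after 9 steps.

9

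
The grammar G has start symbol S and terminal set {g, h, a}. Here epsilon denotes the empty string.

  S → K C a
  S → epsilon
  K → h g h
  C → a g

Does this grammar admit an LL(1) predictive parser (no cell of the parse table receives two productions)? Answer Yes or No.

FIRST(S) = {epsilon, h}
FIRST(K) = {h}
FIRST(C) = {a}
FOLLOW(S) = {$}
FOLLOW(K) = {a}
FOLLOW(C) = {a}
Each cell of M receives at most one production.

Yes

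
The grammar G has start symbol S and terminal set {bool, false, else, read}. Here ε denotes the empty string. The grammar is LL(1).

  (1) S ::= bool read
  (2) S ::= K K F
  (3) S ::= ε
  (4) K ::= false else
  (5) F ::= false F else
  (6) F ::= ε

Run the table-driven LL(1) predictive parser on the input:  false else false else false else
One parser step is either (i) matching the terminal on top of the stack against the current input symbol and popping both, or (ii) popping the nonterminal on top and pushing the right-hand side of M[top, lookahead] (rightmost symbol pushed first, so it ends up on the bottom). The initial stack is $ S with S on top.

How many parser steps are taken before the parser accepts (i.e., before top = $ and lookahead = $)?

11

      Stack             Input                               Action
   1  $ S               false else false else false else $  expand S ::= K K F
   2  $ F K K           false else false else false else $  expand K ::= false else
   3  $ F K else false  false else false else false else $  match false
   4  $ F K else        else false else false else $        match else
   5  $ F K             false else false else $             expand K ::= false else
   6  $ F else false    false else false else $             match false
   7  $ F else          else false else $                   match else
   8  $ F               false else $                        expand F ::= false F else
   9  $ else F false    false else $                        match false
  10  $ else F          else $                              expand F ::= ε
  11  $ else            else $                              match else
Accept reached after 11 steps.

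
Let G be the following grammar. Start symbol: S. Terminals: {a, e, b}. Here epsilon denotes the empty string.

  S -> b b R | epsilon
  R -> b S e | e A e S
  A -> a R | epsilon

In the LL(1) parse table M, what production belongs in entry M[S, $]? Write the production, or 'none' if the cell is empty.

S -> epsilon

FIRST(S): from S->b b R we get {b}; from S->epsilon we get {epsilon}. So FIRST(S) = {epsilon, b}.
FIRST(R): from R->b S e we get {b}; from R->e A e S we get {e}. So FIRST(R) = {b, e}.
FIRST(A): from A->a R we get {a}; from A->epsilon we get {epsilon}. So FIRST(A) = {epsilon, a}.
FOLLOW(S) includes $ since S is the start symbol.
FOLLOW(S): in R->b S e, S is followed by e with FIRST {e}; in R->e A e S, the suffix after S is empty, so FOLLOW(S) ⊇ FOLLOW(R) = {$, e}. Thus FOLLOW(S) = {$, e}.
FOLLOW(R): in S->b b R, the suffix after R is empty, so FOLLOW(R) ⊇ FOLLOW(S) = {$, e}; in A->a R, the suffix after R is empty, so FOLLOW(R) ⊇ FOLLOW(A) = {e}. Thus FOLLOW(R) = {$, e}.
For S -> b b R: FIRST(b b R) = {b}, so it goes in M[S, t] for t ∈ {b}.
For S -> epsilon: FIRST(epsilon) = {epsilon}, so it goes in M[S, t] for t ∈ {}; since epsilon ∈ FIRST, also for every t ∈ FOLLOW(S) = {$, e}.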